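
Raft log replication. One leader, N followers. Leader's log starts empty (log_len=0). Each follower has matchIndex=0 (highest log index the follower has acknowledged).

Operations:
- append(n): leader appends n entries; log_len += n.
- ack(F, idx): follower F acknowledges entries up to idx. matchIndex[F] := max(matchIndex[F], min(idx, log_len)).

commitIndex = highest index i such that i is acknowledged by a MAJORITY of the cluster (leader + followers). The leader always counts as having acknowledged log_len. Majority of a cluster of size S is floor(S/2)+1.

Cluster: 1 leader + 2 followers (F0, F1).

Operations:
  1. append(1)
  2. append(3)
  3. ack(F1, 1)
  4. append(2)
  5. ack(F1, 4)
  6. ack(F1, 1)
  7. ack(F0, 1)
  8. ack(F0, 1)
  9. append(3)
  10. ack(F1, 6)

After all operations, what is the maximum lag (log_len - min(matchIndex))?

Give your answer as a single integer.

Op 1: append 1 -> log_len=1
Op 2: append 3 -> log_len=4
Op 3: F1 acks idx 1 -> match: F0=0 F1=1; commitIndex=1
Op 4: append 2 -> log_len=6
Op 5: F1 acks idx 4 -> match: F0=0 F1=4; commitIndex=4
Op 6: F1 acks idx 1 -> match: F0=0 F1=4; commitIndex=4
Op 7: F0 acks idx 1 -> match: F0=1 F1=4; commitIndex=4
Op 8: F0 acks idx 1 -> match: F0=1 F1=4; commitIndex=4
Op 9: append 3 -> log_len=9
Op 10: F1 acks idx 6 -> match: F0=1 F1=6; commitIndex=6

Answer: 8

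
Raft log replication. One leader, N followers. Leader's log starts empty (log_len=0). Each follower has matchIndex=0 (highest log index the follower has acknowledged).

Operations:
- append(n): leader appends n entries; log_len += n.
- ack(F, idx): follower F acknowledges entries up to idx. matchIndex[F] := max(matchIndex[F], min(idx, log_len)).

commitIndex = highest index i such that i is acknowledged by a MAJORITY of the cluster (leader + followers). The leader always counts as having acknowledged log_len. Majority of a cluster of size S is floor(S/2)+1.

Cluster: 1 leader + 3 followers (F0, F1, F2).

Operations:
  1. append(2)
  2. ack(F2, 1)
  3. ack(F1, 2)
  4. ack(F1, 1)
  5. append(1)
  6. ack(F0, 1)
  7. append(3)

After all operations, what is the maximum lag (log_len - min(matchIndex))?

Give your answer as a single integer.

Answer: 5

Derivation:
Op 1: append 2 -> log_len=2
Op 2: F2 acks idx 1 -> match: F0=0 F1=0 F2=1; commitIndex=0
Op 3: F1 acks idx 2 -> match: F0=0 F1=2 F2=1; commitIndex=1
Op 4: F1 acks idx 1 -> match: F0=0 F1=2 F2=1; commitIndex=1
Op 5: append 1 -> log_len=3
Op 6: F0 acks idx 1 -> match: F0=1 F1=2 F2=1; commitIndex=1
Op 7: append 3 -> log_len=6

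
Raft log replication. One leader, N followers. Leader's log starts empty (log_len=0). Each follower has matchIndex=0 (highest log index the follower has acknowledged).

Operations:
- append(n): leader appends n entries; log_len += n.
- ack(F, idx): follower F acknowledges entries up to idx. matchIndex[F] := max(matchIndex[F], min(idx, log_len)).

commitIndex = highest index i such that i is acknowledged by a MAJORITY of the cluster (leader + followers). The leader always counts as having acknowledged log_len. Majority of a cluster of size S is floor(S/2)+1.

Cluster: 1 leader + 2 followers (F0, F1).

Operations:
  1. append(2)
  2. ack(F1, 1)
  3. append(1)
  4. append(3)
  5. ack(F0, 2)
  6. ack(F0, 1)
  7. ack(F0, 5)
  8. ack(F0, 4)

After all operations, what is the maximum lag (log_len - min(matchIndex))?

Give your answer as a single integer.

Op 1: append 2 -> log_len=2
Op 2: F1 acks idx 1 -> match: F0=0 F1=1; commitIndex=1
Op 3: append 1 -> log_len=3
Op 4: append 3 -> log_len=6
Op 5: F0 acks idx 2 -> match: F0=2 F1=1; commitIndex=2
Op 6: F0 acks idx 1 -> match: F0=2 F1=1; commitIndex=2
Op 7: F0 acks idx 5 -> match: F0=5 F1=1; commitIndex=5
Op 8: F0 acks idx 4 -> match: F0=5 F1=1; commitIndex=5

Answer: 5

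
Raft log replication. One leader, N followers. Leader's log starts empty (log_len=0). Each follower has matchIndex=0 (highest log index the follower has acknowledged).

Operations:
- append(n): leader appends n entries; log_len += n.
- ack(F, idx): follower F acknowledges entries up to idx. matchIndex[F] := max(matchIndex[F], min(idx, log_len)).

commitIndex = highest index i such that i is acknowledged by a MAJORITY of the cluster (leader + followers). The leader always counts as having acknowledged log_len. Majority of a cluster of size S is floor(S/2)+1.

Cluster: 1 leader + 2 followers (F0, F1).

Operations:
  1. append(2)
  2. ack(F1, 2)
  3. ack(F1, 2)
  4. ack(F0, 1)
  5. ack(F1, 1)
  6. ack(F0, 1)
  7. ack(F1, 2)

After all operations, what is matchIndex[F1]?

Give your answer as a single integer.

Answer: 2

Derivation:
Op 1: append 2 -> log_len=2
Op 2: F1 acks idx 2 -> match: F0=0 F1=2; commitIndex=2
Op 3: F1 acks idx 2 -> match: F0=0 F1=2; commitIndex=2
Op 4: F0 acks idx 1 -> match: F0=1 F1=2; commitIndex=2
Op 5: F1 acks idx 1 -> match: F0=1 F1=2; commitIndex=2
Op 6: F0 acks idx 1 -> match: F0=1 F1=2; commitIndex=2
Op 7: F1 acks idx 2 -> match: F0=1 F1=2; commitIndex=2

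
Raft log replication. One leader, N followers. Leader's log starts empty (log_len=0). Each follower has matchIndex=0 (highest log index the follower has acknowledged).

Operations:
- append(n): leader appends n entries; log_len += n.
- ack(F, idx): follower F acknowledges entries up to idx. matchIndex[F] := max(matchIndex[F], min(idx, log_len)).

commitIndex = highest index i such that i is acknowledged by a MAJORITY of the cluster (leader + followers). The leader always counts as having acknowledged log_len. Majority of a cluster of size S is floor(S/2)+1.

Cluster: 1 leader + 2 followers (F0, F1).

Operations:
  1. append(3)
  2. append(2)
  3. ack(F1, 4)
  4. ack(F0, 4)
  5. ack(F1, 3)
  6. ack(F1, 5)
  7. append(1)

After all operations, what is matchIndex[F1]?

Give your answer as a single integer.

Op 1: append 3 -> log_len=3
Op 2: append 2 -> log_len=5
Op 3: F1 acks idx 4 -> match: F0=0 F1=4; commitIndex=4
Op 4: F0 acks idx 4 -> match: F0=4 F1=4; commitIndex=4
Op 5: F1 acks idx 3 -> match: F0=4 F1=4; commitIndex=4
Op 6: F1 acks idx 5 -> match: F0=4 F1=5; commitIndex=5
Op 7: append 1 -> log_len=6

Answer: 5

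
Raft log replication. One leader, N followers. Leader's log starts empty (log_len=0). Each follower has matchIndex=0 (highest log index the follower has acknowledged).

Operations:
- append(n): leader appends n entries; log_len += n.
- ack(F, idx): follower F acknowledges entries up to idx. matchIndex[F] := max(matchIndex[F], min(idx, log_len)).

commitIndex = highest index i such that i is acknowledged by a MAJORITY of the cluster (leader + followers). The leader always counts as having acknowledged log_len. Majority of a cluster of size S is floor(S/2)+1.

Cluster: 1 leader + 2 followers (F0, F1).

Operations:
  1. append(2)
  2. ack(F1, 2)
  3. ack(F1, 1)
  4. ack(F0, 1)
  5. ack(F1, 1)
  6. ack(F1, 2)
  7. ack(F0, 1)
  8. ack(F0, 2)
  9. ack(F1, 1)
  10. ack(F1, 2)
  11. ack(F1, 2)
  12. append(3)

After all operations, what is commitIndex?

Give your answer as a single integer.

Answer: 2

Derivation:
Op 1: append 2 -> log_len=2
Op 2: F1 acks idx 2 -> match: F0=0 F1=2; commitIndex=2
Op 3: F1 acks idx 1 -> match: F0=0 F1=2; commitIndex=2
Op 4: F0 acks idx 1 -> match: F0=1 F1=2; commitIndex=2
Op 5: F1 acks idx 1 -> match: F0=1 F1=2; commitIndex=2
Op 6: F1 acks idx 2 -> match: F0=1 F1=2; commitIndex=2
Op 7: F0 acks idx 1 -> match: F0=1 F1=2; commitIndex=2
Op 8: F0 acks idx 2 -> match: F0=2 F1=2; commitIndex=2
Op 9: F1 acks idx 1 -> match: F0=2 F1=2; commitIndex=2
Op 10: F1 acks idx 2 -> match: F0=2 F1=2; commitIndex=2
Op 11: F1 acks idx 2 -> match: F0=2 F1=2; commitIndex=2
Op 12: append 3 -> log_len=5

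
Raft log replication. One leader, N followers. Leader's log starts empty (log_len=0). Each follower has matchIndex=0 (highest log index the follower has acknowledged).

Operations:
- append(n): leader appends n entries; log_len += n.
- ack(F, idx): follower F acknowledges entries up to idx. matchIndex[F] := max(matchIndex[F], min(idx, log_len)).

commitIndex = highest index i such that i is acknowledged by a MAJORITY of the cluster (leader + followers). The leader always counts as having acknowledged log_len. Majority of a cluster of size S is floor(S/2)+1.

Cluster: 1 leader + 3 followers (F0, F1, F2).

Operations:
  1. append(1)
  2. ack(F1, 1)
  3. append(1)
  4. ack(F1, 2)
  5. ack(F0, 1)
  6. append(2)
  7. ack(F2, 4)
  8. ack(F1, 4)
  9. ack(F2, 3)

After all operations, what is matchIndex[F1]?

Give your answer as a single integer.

Answer: 4

Derivation:
Op 1: append 1 -> log_len=1
Op 2: F1 acks idx 1 -> match: F0=0 F1=1 F2=0; commitIndex=0
Op 3: append 1 -> log_len=2
Op 4: F1 acks idx 2 -> match: F0=0 F1=2 F2=0; commitIndex=0
Op 5: F0 acks idx 1 -> match: F0=1 F1=2 F2=0; commitIndex=1
Op 6: append 2 -> log_len=4
Op 7: F2 acks idx 4 -> match: F0=1 F1=2 F2=4; commitIndex=2
Op 8: F1 acks idx 4 -> match: F0=1 F1=4 F2=4; commitIndex=4
Op 9: F2 acks idx 3 -> match: F0=1 F1=4 F2=4; commitIndex=4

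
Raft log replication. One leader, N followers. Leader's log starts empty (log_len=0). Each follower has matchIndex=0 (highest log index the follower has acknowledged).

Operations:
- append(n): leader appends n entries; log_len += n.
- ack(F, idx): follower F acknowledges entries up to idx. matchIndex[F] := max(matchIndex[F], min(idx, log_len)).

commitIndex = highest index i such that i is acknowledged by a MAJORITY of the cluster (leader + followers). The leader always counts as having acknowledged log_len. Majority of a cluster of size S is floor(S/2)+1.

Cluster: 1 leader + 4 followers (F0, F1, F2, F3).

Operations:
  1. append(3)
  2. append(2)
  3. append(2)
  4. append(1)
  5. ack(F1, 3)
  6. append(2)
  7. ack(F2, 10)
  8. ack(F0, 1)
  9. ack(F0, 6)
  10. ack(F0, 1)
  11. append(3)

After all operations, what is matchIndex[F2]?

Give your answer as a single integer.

Op 1: append 3 -> log_len=3
Op 2: append 2 -> log_len=5
Op 3: append 2 -> log_len=7
Op 4: append 1 -> log_len=8
Op 5: F1 acks idx 3 -> match: F0=0 F1=3 F2=0 F3=0; commitIndex=0
Op 6: append 2 -> log_len=10
Op 7: F2 acks idx 10 -> match: F0=0 F1=3 F2=10 F3=0; commitIndex=3
Op 8: F0 acks idx 1 -> match: F0=1 F1=3 F2=10 F3=0; commitIndex=3
Op 9: F0 acks idx 6 -> match: F0=6 F1=3 F2=10 F3=0; commitIndex=6
Op 10: F0 acks idx 1 -> match: F0=6 F1=3 F2=10 F3=0; commitIndex=6
Op 11: append 3 -> log_len=13

Answer: 10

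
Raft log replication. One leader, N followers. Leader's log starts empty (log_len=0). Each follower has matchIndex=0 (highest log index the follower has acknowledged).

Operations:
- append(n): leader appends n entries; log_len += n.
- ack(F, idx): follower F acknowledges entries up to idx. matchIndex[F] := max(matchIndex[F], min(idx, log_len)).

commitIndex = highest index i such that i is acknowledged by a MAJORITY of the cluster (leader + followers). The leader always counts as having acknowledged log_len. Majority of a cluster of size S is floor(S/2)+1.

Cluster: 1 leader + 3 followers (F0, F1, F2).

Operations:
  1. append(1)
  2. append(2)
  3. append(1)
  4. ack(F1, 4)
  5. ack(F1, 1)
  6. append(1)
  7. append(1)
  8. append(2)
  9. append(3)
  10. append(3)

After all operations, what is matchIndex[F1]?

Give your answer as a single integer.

Op 1: append 1 -> log_len=1
Op 2: append 2 -> log_len=3
Op 3: append 1 -> log_len=4
Op 4: F1 acks idx 4 -> match: F0=0 F1=4 F2=0; commitIndex=0
Op 5: F1 acks idx 1 -> match: F0=0 F1=4 F2=0; commitIndex=0
Op 6: append 1 -> log_len=5
Op 7: append 1 -> log_len=6
Op 8: append 2 -> log_len=8
Op 9: append 3 -> log_len=11
Op 10: append 3 -> log_len=14

Answer: 4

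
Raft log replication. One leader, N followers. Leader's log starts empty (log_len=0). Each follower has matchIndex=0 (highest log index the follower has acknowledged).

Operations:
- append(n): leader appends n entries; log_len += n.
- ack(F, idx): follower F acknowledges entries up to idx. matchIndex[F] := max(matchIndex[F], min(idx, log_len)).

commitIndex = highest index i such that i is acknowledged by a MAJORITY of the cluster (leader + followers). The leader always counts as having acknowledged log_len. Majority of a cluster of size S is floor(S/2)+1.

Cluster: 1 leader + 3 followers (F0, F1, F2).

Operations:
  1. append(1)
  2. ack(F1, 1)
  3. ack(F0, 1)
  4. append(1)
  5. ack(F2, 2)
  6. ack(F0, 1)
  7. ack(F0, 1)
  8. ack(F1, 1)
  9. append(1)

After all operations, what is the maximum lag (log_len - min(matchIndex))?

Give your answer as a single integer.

Answer: 2

Derivation:
Op 1: append 1 -> log_len=1
Op 2: F1 acks idx 1 -> match: F0=0 F1=1 F2=0; commitIndex=0
Op 3: F0 acks idx 1 -> match: F0=1 F1=1 F2=0; commitIndex=1
Op 4: append 1 -> log_len=2
Op 5: F2 acks idx 2 -> match: F0=1 F1=1 F2=2; commitIndex=1
Op 6: F0 acks idx 1 -> match: F0=1 F1=1 F2=2; commitIndex=1
Op 7: F0 acks idx 1 -> match: F0=1 F1=1 F2=2; commitIndex=1
Op 8: F1 acks idx 1 -> match: F0=1 F1=1 F2=2; commitIndex=1
Op 9: append 1 -> log_len=3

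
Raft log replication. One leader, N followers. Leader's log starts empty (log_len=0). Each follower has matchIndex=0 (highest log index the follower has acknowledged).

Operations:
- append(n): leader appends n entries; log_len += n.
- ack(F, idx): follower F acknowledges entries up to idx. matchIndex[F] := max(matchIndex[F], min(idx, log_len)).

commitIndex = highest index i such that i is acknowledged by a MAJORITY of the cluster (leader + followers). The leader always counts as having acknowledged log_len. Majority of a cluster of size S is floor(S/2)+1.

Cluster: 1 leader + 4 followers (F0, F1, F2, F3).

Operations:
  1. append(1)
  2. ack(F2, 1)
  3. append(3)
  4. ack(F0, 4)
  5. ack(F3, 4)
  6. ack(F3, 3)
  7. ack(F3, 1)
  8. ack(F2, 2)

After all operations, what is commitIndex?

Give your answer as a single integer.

Op 1: append 1 -> log_len=1
Op 2: F2 acks idx 1 -> match: F0=0 F1=0 F2=1 F3=0; commitIndex=0
Op 3: append 3 -> log_len=4
Op 4: F0 acks idx 4 -> match: F0=4 F1=0 F2=1 F3=0; commitIndex=1
Op 5: F3 acks idx 4 -> match: F0=4 F1=0 F2=1 F3=4; commitIndex=4
Op 6: F3 acks idx 3 -> match: F0=4 F1=0 F2=1 F3=4; commitIndex=4
Op 7: F3 acks idx 1 -> match: F0=4 F1=0 F2=1 F3=4; commitIndex=4
Op 8: F2 acks idx 2 -> match: F0=4 F1=0 F2=2 F3=4; commitIndex=4

Answer: 4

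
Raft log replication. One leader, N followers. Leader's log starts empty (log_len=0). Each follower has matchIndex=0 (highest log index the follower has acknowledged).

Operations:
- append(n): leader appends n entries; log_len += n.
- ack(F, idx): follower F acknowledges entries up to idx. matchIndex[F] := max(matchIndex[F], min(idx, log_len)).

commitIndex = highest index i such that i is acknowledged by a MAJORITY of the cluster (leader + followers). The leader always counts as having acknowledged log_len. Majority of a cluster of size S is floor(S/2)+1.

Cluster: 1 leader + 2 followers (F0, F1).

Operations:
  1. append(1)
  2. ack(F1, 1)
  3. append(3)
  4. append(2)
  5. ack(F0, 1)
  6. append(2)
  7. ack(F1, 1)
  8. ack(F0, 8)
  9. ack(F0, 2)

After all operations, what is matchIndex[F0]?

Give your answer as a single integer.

Op 1: append 1 -> log_len=1
Op 2: F1 acks idx 1 -> match: F0=0 F1=1; commitIndex=1
Op 3: append 3 -> log_len=4
Op 4: append 2 -> log_len=6
Op 5: F0 acks idx 1 -> match: F0=1 F1=1; commitIndex=1
Op 6: append 2 -> log_len=8
Op 7: F1 acks idx 1 -> match: F0=1 F1=1; commitIndex=1
Op 8: F0 acks idx 8 -> match: F0=8 F1=1; commitIndex=8
Op 9: F0 acks idx 2 -> match: F0=8 F1=1; commitIndex=8

Answer: 8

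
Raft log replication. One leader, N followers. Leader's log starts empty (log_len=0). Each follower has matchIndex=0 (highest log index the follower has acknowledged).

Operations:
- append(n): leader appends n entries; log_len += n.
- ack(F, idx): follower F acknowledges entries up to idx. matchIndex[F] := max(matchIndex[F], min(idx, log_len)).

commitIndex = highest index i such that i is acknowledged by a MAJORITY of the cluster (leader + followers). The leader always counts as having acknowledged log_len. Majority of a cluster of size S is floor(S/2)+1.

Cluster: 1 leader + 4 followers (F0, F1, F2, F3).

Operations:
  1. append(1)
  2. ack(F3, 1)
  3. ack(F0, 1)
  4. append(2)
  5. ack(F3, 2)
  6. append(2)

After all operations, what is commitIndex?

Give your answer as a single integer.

Op 1: append 1 -> log_len=1
Op 2: F3 acks idx 1 -> match: F0=0 F1=0 F2=0 F3=1; commitIndex=0
Op 3: F0 acks idx 1 -> match: F0=1 F1=0 F2=0 F3=1; commitIndex=1
Op 4: append 2 -> log_len=3
Op 5: F3 acks idx 2 -> match: F0=1 F1=0 F2=0 F3=2; commitIndex=1
Op 6: append 2 -> log_len=5

Answer: 1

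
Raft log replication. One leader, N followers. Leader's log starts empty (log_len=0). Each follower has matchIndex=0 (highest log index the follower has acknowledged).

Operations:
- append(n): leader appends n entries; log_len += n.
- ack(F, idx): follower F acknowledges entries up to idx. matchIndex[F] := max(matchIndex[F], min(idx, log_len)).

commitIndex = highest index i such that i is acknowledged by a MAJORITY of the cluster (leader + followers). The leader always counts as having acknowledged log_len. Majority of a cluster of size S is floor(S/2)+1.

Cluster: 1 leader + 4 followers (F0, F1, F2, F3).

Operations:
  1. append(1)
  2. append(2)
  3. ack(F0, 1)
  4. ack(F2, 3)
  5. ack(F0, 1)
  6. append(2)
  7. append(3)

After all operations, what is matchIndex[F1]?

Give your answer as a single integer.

Answer: 0

Derivation:
Op 1: append 1 -> log_len=1
Op 2: append 2 -> log_len=3
Op 3: F0 acks idx 1 -> match: F0=1 F1=0 F2=0 F3=0; commitIndex=0
Op 4: F2 acks idx 3 -> match: F0=1 F1=0 F2=3 F3=0; commitIndex=1
Op 5: F0 acks idx 1 -> match: F0=1 F1=0 F2=3 F3=0; commitIndex=1
Op 6: append 2 -> log_len=5
Op 7: append 3 -> log_len=8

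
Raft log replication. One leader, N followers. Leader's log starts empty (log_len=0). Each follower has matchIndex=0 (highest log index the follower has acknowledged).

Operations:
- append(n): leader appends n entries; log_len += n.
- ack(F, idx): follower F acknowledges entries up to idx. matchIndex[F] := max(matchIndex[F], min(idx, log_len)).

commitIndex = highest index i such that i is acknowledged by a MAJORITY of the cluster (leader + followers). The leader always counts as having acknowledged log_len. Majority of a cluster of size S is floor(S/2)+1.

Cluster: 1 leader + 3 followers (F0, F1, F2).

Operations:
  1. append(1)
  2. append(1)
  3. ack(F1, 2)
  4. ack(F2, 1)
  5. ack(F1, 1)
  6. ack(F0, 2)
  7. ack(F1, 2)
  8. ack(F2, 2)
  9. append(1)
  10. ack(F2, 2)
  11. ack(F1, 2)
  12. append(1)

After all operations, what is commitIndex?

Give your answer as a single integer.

Op 1: append 1 -> log_len=1
Op 2: append 1 -> log_len=2
Op 3: F1 acks idx 2 -> match: F0=0 F1=2 F2=0; commitIndex=0
Op 4: F2 acks idx 1 -> match: F0=0 F1=2 F2=1; commitIndex=1
Op 5: F1 acks idx 1 -> match: F0=0 F1=2 F2=1; commitIndex=1
Op 6: F0 acks idx 2 -> match: F0=2 F1=2 F2=1; commitIndex=2
Op 7: F1 acks idx 2 -> match: F0=2 F1=2 F2=1; commitIndex=2
Op 8: F2 acks idx 2 -> match: F0=2 F1=2 F2=2; commitIndex=2
Op 9: append 1 -> log_len=3
Op 10: F2 acks idx 2 -> match: F0=2 F1=2 F2=2; commitIndex=2
Op 11: F1 acks idx 2 -> match: F0=2 F1=2 F2=2; commitIndex=2
Op 12: append 1 -> log_len=4

Answer: 2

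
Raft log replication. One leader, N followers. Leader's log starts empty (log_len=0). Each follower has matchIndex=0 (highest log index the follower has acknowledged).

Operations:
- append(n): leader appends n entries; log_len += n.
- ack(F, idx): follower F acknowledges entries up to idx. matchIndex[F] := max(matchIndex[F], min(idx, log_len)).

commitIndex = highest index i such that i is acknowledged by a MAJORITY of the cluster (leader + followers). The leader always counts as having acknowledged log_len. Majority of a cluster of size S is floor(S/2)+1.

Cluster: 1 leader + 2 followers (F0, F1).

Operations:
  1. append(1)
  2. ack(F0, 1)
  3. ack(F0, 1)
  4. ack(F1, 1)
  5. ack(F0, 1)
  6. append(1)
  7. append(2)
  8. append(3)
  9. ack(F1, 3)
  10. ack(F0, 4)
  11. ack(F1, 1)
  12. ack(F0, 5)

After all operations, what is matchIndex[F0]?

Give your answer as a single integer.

Op 1: append 1 -> log_len=1
Op 2: F0 acks idx 1 -> match: F0=1 F1=0; commitIndex=1
Op 3: F0 acks idx 1 -> match: F0=1 F1=0; commitIndex=1
Op 4: F1 acks idx 1 -> match: F0=1 F1=1; commitIndex=1
Op 5: F0 acks idx 1 -> match: F0=1 F1=1; commitIndex=1
Op 6: append 1 -> log_len=2
Op 7: append 2 -> log_len=4
Op 8: append 3 -> log_len=7
Op 9: F1 acks idx 3 -> match: F0=1 F1=3; commitIndex=3
Op 10: F0 acks idx 4 -> match: F0=4 F1=3; commitIndex=4
Op 11: F1 acks idx 1 -> match: F0=4 F1=3; commitIndex=4
Op 12: F0 acks idx 5 -> match: F0=5 F1=3; commitIndex=5

Answer: 5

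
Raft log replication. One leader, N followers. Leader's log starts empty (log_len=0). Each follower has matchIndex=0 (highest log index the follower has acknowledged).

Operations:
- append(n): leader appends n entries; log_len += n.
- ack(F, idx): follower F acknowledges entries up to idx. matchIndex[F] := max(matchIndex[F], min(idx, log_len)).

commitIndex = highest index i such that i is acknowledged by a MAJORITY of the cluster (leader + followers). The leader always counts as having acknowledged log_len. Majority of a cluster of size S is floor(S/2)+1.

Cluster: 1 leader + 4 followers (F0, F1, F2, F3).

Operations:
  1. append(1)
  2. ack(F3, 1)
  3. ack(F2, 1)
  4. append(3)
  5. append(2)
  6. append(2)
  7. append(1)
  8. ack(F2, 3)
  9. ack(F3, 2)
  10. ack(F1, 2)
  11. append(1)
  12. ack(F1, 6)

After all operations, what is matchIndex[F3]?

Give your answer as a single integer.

Answer: 2

Derivation:
Op 1: append 1 -> log_len=1
Op 2: F3 acks idx 1 -> match: F0=0 F1=0 F2=0 F3=1; commitIndex=0
Op 3: F2 acks idx 1 -> match: F0=0 F1=0 F2=1 F3=1; commitIndex=1
Op 4: append 3 -> log_len=4
Op 5: append 2 -> log_len=6
Op 6: append 2 -> log_len=8
Op 7: append 1 -> log_len=9
Op 8: F2 acks idx 3 -> match: F0=0 F1=0 F2=3 F3=1; commitIndex=1
Op 9: F3 acks idx 2 -> match: F0=0 F1=0 F2=3 F3=2; commitIndex=2
Op 10: F1 acks idx 2 -> match: F0=0 F1=2 F2=3 F3=2; commitIndex=2
Op 11: append 1 -> log_len=10
Op 12: F1 acks idx 6 -> match: F0=0 F1=6 F2=3 F3=2; commitIndex=3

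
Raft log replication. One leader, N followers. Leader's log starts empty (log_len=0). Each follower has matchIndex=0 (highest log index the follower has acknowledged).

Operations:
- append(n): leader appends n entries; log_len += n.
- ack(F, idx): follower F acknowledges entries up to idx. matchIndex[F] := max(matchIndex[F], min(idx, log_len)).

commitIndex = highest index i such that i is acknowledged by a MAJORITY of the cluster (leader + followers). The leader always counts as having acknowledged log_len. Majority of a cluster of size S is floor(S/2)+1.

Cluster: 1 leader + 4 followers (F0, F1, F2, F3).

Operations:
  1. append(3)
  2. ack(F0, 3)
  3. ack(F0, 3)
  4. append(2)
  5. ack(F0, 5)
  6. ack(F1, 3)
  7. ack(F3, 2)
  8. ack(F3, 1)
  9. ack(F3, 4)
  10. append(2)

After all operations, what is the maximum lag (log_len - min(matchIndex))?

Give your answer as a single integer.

Op 1: append 3 -> log_len=3
Op 2: F0 acks idx 3 -> match: F0=3 F1=0 F2=0 F3=0; commitIndex=0
Op 3: F0 acks idx 3 -> match: F0=3 F1=0 F2=0 F3=0; commitIndex=0
Op 4: append 2 -> log_len=5
Op 5: F0 acks idx 5 -> match: F0=5 F1=0 F2=0 F3=0; commitIndex=0
Op 6: F1 acks idx 3 -> match: F0=5 F1=3 F2=0 F3=0; commitIndex=3
Op 7: F3 acks idx 2 -> match: F0=5 F1=3 F2=0 F3=2; commitIndex=3
Op 8: F3 acks idx 1 -> match: F0=5 F1=3 F2=0 F3=2; commitIndex=3
Op 9: F3 acks idx 4 -> match: F0=5 F1=3 F2=0 F3=4; commitIndex=4
Op 10: append 2 -> log_len=7

Answer: 7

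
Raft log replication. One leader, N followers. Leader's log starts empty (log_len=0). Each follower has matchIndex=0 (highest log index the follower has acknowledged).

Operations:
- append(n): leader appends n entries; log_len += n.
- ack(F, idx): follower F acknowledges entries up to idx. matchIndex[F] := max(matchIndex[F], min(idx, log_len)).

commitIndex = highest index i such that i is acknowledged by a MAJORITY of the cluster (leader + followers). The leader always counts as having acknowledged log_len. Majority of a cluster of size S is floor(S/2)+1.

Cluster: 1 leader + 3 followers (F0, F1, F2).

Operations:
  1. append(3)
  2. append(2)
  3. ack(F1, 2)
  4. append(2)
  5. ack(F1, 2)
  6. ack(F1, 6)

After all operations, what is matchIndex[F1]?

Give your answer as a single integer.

Answer: 6

Derivation:
Op 1: append 3 -> log_len=3
Op 2: append 2 -> log_len=5
Op 3: F1 acks idx 2 -> match: F0=0 F1=2 F2=0; commitIndex=0
Op 4: append 2 -> log_len=7
Op 5: F1 acks idx 2 -> match: F0=0 F1=2 F2=0; commitIndex=0
Op 6: F1 acks idx 6 -> match: F0=0 F1=6 F2=0; commitIndex=0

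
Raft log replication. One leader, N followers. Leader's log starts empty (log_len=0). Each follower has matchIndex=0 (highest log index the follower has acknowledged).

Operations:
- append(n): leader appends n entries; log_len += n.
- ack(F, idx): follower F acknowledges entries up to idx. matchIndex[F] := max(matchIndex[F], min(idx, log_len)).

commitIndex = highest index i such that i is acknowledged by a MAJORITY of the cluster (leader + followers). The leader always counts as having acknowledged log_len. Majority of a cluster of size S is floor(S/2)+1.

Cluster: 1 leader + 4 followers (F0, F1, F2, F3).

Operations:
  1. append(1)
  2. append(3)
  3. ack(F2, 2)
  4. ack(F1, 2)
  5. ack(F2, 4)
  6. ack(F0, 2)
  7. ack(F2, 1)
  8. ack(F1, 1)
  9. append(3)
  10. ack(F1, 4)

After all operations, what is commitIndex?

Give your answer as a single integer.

Answer: 4

Derivation:
Op 1: append 1 -> log_len=1
Op 2: append 3 -> log_len=4
Op 3: F2 acks idx 2 -> match: F0=0 F1=0 F2=2 F3=0; commitIndex=0
Op 4: F1 acks idx 2 -> match: F0=0 F1=2 F2=2 F3=0; commitIndex=2
Op 5: F2 acks idx 4 -> match: F0=0 F1=2 F2=4 F3=0; commitIndex=2
Op 6: F0 acks idx 2 -> match: F0=2 F1=2 F2=4 F3=0; commitIndex=2
Op 7: F2 acks idx 1 -> match: F0=2 F1=2 F2=4 F3=0; commitIndex=2
Op 8: F1 acks idx 1 -> match: F0=2 F1=2 F2=4 F3=0; commitIndex=2
Op 9: append 3 -> log_len=7
Op 10: F1 acks idx 4 -> match: F0=2 F1=4 F2=4 F3=0; commitIndex=4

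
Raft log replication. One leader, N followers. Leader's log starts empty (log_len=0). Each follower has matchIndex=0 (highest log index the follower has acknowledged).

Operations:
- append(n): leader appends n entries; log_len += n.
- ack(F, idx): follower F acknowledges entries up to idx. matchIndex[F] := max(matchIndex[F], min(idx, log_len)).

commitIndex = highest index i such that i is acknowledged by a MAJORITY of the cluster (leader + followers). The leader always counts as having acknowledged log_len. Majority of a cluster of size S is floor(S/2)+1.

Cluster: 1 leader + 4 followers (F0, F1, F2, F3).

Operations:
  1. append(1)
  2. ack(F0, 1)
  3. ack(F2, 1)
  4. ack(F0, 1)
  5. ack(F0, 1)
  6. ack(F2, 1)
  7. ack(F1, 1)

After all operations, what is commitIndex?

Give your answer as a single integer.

Answer: 1

Derivation:
Op 1: append 1 -> log_len=1
Op 2: F0 acks idx 1 -> match: F0=1 F1=0 F2=0 F3=0; commitIndex=0
Op 3: F2 acks idx 1 -> match: F0=1 F1=0 F2=1 F3=0; commitIndex=1
Op 4: F0 acks idx 1 -> match: F0=1 F1=0 F2=1 F3=0; commitIndex=1
Op 5: F0 acks idx 1 -> match: F0=1 F1=0 F2=1 F3=0; commitIndex=1
Op 6: F2 acks idx 1 -> match: F0=1 F1=0 F2=1 F3=0; commitIndex=1
Op 7: F1 acks idx 1 -> match: F0=1 F1=1 F2=1 F3=0; commitIndex=1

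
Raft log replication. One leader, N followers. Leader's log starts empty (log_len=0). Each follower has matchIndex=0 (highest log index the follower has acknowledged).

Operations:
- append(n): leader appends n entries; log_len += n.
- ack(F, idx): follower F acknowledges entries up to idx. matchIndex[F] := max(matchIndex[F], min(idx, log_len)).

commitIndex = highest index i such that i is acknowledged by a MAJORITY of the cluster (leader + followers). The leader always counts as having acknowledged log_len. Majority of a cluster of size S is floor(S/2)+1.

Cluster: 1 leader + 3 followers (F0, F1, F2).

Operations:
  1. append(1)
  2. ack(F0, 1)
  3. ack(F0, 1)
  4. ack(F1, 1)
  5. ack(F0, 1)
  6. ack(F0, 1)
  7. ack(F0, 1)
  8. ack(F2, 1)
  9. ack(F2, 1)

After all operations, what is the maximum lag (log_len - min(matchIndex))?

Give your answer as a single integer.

Answer: 0

Derivation:
Op 1: append 1 -> log_len=1
Op 2: F0 acks idx 1 -> match: F0=1 F1=0 F2=0; commitIndex=0
Op 3: F0 acks idx 1 -> match: F0=1 F1=0 F2=0; commitIndex=0
Op 4: F1 acks idx 1 -> match: F0=1 F1=1 F2=0; commitIndex=1
Op 5: F0 acks idx 1 -> match: F0=1 F1=1 F2=0; commitIndex=1
Op 6: F0 acks idx 1 -> match: F0=1 F1=1 F2=0; commitIndex=1
Op 7: F0 acks idx 1 -> match: F0=1 F1=1 F2=0; commitIndex=1
Op 8: F2 acks idx 1 -> match: F0=1 F1=1 F2=1; commitIndex=1
Op 9: F2 acks idx 1 -> match: F0=1 F1=1 F2=1; commitIndex=1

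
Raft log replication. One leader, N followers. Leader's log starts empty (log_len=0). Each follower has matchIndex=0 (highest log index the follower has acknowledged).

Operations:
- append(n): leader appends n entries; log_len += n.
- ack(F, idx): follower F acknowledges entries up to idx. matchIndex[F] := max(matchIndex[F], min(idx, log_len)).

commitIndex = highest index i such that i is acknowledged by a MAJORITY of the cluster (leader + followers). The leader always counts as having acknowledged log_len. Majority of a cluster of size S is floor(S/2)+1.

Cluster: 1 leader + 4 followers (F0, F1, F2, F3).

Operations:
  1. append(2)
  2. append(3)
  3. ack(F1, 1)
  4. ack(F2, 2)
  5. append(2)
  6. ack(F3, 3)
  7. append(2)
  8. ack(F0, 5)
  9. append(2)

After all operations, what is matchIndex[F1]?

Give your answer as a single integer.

Op 1: append 2 -> log_len=2
Op 2: append 3 -> log_len=5
Op 3: F1 acks idx 1 -> match: F0=0 F1=1 F2=0 F3=0; commitIndex=0
Op 4: F2 acks idx 2 -> match: F0=0 F1=1 F2=2 F3=0; commitIndex=1
Op 5: append 2 -> log_len=7
Op 6: F3 acks idx 3 -> match: F0=0 F1=1 F2=2 F3=3; commitIndex=2
Op 7: append 2 -> log_len=9
Op 8: F0 acks idx 5 -> match: F0=5 F1=1 F2=2 F3=3; commitIndex=3
Op 9: append 2 -> log_len=11

Answer: 1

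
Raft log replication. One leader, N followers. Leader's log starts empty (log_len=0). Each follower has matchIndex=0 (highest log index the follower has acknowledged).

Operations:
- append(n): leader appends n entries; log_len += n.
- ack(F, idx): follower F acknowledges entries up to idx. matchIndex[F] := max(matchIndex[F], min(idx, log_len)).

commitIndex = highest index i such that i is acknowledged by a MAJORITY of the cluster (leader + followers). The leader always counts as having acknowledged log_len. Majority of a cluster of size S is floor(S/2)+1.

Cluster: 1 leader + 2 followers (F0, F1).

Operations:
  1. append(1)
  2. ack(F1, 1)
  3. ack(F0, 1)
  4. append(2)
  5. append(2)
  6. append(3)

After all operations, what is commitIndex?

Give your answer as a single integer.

Answer: 1

Derivation:
Op 1: append 1 -> log_len=1
Op 2: F1 acks idx 1 -> match: F0=0 F1=1; commitIndex=1
Op 3: F0 acks idx 1 -> match: F0=1 F1=1; commitIndex=1
Op 4: append 2 -> log_len=3
Op 5: append 2 -> log_len=5
Op 6: append 3 -> log_len=8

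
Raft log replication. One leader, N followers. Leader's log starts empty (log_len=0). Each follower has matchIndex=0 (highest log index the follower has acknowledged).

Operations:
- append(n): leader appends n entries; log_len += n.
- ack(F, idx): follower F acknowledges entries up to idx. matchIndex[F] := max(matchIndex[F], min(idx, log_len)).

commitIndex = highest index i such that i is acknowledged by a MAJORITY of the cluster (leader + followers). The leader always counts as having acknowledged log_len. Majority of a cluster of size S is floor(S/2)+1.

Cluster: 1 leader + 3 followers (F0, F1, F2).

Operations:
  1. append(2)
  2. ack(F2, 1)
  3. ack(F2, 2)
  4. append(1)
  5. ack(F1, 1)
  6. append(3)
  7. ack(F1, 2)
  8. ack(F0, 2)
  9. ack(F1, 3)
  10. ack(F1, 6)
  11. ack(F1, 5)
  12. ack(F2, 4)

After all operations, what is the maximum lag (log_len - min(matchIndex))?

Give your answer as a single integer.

Answer: 4

Derivation:
Op 1: append 2 -> log_len=2
Op 2: F2 acks idx 1 -> match: F0=0 F1=0 F2=1; commitIndex=0
Op 3: F2 acks idx 2 -> match: F0=0 F1=0 F2=2; commitIndex=0
Op 4: append 1 -> log_len=3
Op 5: F1 acks idx 1 -> match: F0=0 F1=1 F2=2; commitIndex=1
Op 6: append 3 -> log_len=6
Op 7: F1 acks idx 2 -> match: F0=0 F1=2 F2=2; commitIndex=2
Op 8: F0 acks idx 2 -> match: F0=2 F1=2 F2=2; commitIndex=2
Op 9: F1 acks idx 3 -> match: F0=2 F1=3 F2=2; commitIndex=2
Op 10: F1 acks idx 6 -> match: F0=2 F1=6 F2=2; commitIndex=2
Op 11: F1 acks idx 5 -> match: F0=2 F1=6 F2=2; commitIndex=2
Op 12: F2 acks idx 4 -> match: F0=2 F1=6 F2=4; commitIndex=4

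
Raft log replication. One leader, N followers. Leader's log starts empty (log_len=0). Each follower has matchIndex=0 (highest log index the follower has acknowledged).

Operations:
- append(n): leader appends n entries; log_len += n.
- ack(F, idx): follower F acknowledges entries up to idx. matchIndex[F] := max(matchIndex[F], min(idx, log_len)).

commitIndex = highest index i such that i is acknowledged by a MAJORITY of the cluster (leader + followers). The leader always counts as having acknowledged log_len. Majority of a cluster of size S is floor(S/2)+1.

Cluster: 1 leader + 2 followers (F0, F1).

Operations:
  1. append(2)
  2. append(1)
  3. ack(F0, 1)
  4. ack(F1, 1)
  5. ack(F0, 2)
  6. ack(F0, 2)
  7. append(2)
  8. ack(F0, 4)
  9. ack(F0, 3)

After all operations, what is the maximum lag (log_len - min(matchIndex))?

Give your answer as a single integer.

Answer: 4

Derivation:
Op 1: append 2 -> log_len=2
Op 2: append 1 -> log_len=3
Op 3: F0 acks idx 1 -> match: F0=1 F1=0; commitIndex=1
Op 4: F1 acks idx 1 -> match: F0=1 F1=1; commitIndex=1
Op 5: F0 acks idx 2 -> match: F0=2 F1=1; commitIndex=2
Op 6: F0 acks idx 2 -> match: F0=2 F1=1; commitIndex=2
Op 7: append 2 -> log_len=5
Op 8: F0 acks idx 4 -> match: F0=4 F1=1; commitIndex=4
Op 9: F0 acks idx 3 -> match: F0=4 F1=1; commitIndex=4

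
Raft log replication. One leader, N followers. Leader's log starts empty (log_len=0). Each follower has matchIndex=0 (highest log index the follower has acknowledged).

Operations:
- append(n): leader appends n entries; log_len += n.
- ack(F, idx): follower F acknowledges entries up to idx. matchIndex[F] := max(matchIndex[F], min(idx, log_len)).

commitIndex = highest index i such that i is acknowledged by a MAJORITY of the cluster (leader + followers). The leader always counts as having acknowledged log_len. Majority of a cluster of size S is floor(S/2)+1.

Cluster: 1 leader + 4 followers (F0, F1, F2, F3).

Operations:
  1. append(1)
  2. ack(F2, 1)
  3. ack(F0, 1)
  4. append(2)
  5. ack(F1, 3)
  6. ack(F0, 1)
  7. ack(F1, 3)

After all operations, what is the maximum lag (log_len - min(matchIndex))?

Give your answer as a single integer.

Answer: 3

Derivation:
Op 1: append 1 -> log_len=1
Op 2: F2 acks idx 1 -> match: F0=0 F1=0 F2=1 F3=0; commitIndex=0
Op 3: F0 acks idx 1 -> match: F0=1 F1=0 F2=1 F3=0; commitIndex=1
Op 4: append 2 -> log_len=3
Op 5: F1 acks idx 3 -> match: F0=1 F1=3 F2=1 F3=0; commitIndex=1
Op 6: F0 acks idx 1 -> match: F0=1 F1=3 F2=1 F3=0; commitIndex=1
Op 7: F1 acks idx 3 -> match: F0=1 F1=3 F2=1 F3=0; commitIndex=1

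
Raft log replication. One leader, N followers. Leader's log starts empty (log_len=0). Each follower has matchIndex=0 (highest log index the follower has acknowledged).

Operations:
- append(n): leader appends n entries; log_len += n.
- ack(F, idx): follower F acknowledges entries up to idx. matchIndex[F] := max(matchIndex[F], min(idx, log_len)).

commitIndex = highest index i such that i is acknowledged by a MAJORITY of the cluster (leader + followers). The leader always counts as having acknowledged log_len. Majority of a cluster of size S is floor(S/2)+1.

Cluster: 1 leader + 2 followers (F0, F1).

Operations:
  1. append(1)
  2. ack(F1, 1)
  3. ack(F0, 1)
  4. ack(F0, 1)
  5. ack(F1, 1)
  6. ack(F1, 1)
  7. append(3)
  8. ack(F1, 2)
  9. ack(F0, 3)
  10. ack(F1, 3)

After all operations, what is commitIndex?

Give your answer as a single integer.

Op 1: append 1 -> log_len=1
Op 2: F1 acks idx 1 -> match: F0=0 F1=1; commitIndex=1
Op 3: F0 acks idx 1 -> match: F0=1 F1=1; commitIndex=1
Op 4: F0 acks idx 1 -> match: F0=1 F1=1; commitIndex=1
Op 5: F1 acks idx 1 -> match: F0=1 F1=1; commitIndex=1
Op 6: F1 acks idx 1 -> match: F0=1 F1=1; commitIndex=1
Op 7: append 3 -> log_len=4
Op 8: F1 acks idx 2 -> match: F0=1 F1=2; commitIndex=2
Op 9: F0 acks idx 3 -> match: F0=3 F1=2; commitIndex=3
Op 10: F1 acks idx 3 -> match: F0=3 F1=3; commitIndex=3

Answer: 3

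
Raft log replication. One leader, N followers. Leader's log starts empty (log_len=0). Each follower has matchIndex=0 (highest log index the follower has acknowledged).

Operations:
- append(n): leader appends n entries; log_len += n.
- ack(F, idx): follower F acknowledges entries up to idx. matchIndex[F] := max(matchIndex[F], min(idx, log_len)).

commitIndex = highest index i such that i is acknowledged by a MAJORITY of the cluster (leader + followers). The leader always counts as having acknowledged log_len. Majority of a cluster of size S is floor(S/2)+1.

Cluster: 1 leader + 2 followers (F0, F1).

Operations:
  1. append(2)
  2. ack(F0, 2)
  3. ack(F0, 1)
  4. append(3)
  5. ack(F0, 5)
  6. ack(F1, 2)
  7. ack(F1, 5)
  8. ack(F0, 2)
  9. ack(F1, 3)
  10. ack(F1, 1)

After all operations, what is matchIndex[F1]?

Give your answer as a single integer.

Answer: 5

Derivation:
Op 1: append 2 -> log_len=2
Op 2: F0 acks idx 2 -> match: F0=2 F1=0; commitIndex=2
Op 3: F0 acks idx 1 -> match: F0=2 F1=0; commitIndex=2
Op 4: append 3 -> log_len=5
Op 5: F0 acks idx 5 -> match: F0=5 F1=0; commitIndex=5
Op 6: F1 acks idx 2 -> match: F0=5 F1=2; commitIndex=5
Op 7: F1 acks idx 5 -> match: F0=5 F1=5; commitIndex=5
Op 8: F0 acks idx 2 -> match: F0=5 F1=5; commitIndex=5
Op 9: F1 acks idx 3 -> match: F0=5 F1=5; commitIndex=5
Op 10: F1 acks idx 1 -> match: F0=5 F1=5; commitIndex=5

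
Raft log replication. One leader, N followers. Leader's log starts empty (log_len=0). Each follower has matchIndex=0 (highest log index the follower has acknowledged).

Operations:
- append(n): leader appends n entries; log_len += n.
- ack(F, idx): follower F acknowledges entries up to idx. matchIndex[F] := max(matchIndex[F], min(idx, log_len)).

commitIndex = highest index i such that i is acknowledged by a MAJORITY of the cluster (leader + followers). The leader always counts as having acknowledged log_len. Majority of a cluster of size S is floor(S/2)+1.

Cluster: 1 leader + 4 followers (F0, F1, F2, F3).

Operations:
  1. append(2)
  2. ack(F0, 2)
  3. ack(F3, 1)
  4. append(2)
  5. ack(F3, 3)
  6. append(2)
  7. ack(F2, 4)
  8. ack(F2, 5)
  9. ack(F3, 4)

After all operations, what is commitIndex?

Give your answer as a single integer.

Answer: 4

Derivation:
Op 1: append 2 -> log_len=2
Op 2: F0 acks idx 2 -> match: F0=2 F1=0 F2=0 F3=0; commitIndex=0
Op 3: F3 acks idx 1 -> match: F0=2 F1=0 F2=0 F3=1; commitIndex=1
Op 4: append 2 -> log_len=4
Op 5: F3 acks idx 3 -> match: F0=2 F1=0 F2=0 F3=3; commitIndex=2
Op 6: append 2 -> log_len=6
Op 7: F2 acks idx 4 -> match: F0=2 F1=0 F2=4 F3=3; commitIndex=3
Op 8: F2 acks idx 5 -> match: F0=2 F1=0 F2=5 F3=3; commitIndex=3
Op 9: F3 acks idx 4 -> match: F0=2 F1=0 F2=5 F3=4; commitIndex=4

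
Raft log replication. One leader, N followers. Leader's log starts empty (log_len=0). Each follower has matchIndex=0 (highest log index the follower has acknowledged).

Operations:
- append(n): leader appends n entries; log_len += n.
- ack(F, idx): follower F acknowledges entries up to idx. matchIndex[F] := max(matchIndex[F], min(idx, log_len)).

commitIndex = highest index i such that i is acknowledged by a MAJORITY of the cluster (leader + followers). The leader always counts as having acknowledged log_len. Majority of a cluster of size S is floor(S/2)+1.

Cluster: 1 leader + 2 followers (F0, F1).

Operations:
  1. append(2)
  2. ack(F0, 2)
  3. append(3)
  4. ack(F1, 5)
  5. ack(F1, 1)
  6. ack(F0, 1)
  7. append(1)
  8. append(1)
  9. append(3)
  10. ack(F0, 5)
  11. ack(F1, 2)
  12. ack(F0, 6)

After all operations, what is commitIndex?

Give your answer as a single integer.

Op 1: append 2 -> log_len=2
Op 2: F0 acks idx 2 -> match: F0=2 F1=0; commitIndex=2
Op 3: append 3 -> log_len=5
Op 4: F1 acks idx 5 -> match: F0=2 F1=5; commitIndex=5
Op 5: F1 acks idx 1 -> match: F0=2 F1=5; commitIndex=5
Op 6: F0 acks idx 1 -> match: F0=2 F1=5; commitIndex=5
Op 7: append 1 -> log_len=6
Op 8: append 1 -> log_len=7
Op 9: append 3 -> log_len=10
Op 10: F0 acks idx 5 -> match: F0=5 F1=5; commitIndex=5
Op 11: F1 acks idx 2 -> match: F0=5 F1=5; commitIndex=5
Op 12: F0 acks idx 6 -> match: F0=6 F1=5; commitIndex=6

Answer: 6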